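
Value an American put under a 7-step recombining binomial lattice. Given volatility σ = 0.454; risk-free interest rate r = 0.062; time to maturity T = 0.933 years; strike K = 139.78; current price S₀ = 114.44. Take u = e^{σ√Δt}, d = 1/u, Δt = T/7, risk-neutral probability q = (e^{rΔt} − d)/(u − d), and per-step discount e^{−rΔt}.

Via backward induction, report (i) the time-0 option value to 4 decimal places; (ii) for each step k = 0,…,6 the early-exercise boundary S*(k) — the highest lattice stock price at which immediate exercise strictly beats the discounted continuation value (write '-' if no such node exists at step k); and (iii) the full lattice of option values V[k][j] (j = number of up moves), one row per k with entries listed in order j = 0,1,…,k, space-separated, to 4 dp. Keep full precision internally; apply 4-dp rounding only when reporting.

price = 33.0094
boundary = - - 82.1507 69.6030 82.1507 96.9604 114.4400
tree:
33.0094
44.3951 21.4167
57.6293 31.0236 11.5247
70.1770 43.2856 18.4610 4.3149
80.8082 57.6293 28.7103 7.8322 0.6327
89.8155 70.1770 42.8196 14.1353 1.2354 0.0000
97.4471 80.8082 57.6293 25.3400 2.4120 0.0000 0.0000
103.9130 89.8155 70.1770 42.8196 4.7093 0.0000 0.0000 0.0000

params: Δt=0.13329 u=1.18028 d=0.84726 q=0.48358 e^(-rΔt)=0.99177
t_7 payoffs: 103.9130 89.8155 70.1770 42.8196 4.7093 0.0000 0.0000 0.0000
t_6: node(6,0) S=42.3329 payoff=97.4471 vs cont=96.2968 → 97.4471 [stop]  node(6,1) S=58.9718 payoff=80.8082 vs cont=79.6578 → 80.8082 [stop]  node(6,2) S=82.1507 payoff=57.6293 vs cont=56.4790 → 57.6293 [stop]  node(6,3) S=114.4400 payoff=25.3400 vs cont=24.1897 → 25.3400 [stop]  node(6,4) S=159.4206 payoff=0.0000 vs cont=2.4120 → 2.4120 [wait]  node(6,5) S=222.0809 payoff=0.0000 vs cont=0.0000 → 0.0000 [wait]  node(6,6) S=309.3698 payoff=0.0000 vs cont=0.0000 → 0.0000 [wait]  ⇒ S*(6)=114.4400
t_5: node(5,0) S=49.9645 payoff=89.8155 vs cont=88.6652 → 89.8155 [stop]  node(5,1) S=69.6030 payoff=70.1770 vs cont=69.0267 → 70.1770 [stop]  node(5,2) S=96.9604 payoff=42.8196 vs cont=41.6692 → 42.8196 [stop]  node(5,3) S=135.0707 payoff=4.7093 vs cont=14.1353 → 14.1353 [wait]  node(5,4) S=188.1602 payoff=0.0000 vs cont=1.2354 → 1.2354 [wait]  node(5,5) S=262.1166 payoff=0.0000 vs cont=0.0000 → 0.0000 [wait]  ⇒ S*(5)=96.9604
t_4: node(4,0) S=58.9718 payoff=80.8082 vs cont=79.6578 → 80.8082 [stop]  node(4,1) S=82.1507 payoff=57.6293 vs cont=56.4790 → 57.6293 [stop]  node(4,2) S=114.4400 payoff=25.3400 vs cont=28.7103 → 28.7103 [wait]  node(4,3) S=159.4206 payoff=0.0000 vs cont=7.8322 → 7.8322 [wait]  node(4,4) S=222.0809 payoff=0.0000 vs cont=0.6327 → 0.6327 [wait]  ⇒ S*(4)=82.1507
t_3: node(3,0) S=69.6030 payoff=70.1770 vs cont=69.0267 → 70.1770 [stop]  node(3,1) S=96.9604 payoff=42.8196 vs cont=43.2856 → 43.2856 [wait]  node(3,2) S=135.0707 payoff=4.7093 vs cont=18.4610 → 18.4610 [wait]  node(3,3) S=188.1602 payoff=0.0000 vs cont=4.3149 → 4.3149 [wait]  ⇒ S*(3)=69.6030
t_2: node(2,0) S=82.1507 payoff=57.6293 vs cont=56.7025 → 57.6293 [stop]  node(2,1) S=114.4400 payoff=25.3400 vs cont=31.0236 → 31.0236 [wait]  node(2,2) S=159.4206 payoff=0.0000 vs cont=11.5247 → 11.5247 [wait]  ⇒ S*(2)=82.1507
t_1: node(1,0) S=96.9604 payoff=42.8196 vs cont=44.3951 → 44.3951 [wait]  node(1,1) S=135.0707 payoff=4.7093 vs cont=21.4167 → 21.4167 [wait]  ⇒ S*(1)=-
t_0: node(0,0) S=114.4400 payoff=25.3400 vs cont=33.0094 → 33.0094 [wait]  ⇒ S*(0)=-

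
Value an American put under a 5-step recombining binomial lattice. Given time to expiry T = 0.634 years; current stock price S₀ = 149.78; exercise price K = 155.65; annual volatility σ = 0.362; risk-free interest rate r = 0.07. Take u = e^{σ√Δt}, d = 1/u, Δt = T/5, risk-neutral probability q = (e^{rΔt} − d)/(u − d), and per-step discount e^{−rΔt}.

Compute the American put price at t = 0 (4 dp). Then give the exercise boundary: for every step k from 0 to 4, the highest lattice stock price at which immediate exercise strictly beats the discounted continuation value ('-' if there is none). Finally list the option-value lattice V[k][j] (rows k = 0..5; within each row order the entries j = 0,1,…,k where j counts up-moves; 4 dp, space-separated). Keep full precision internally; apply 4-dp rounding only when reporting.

price = 18.0499
boundary = - - 115.7414 101.7434 115.7414
tree:
18.0499
27.4152 9.0909
39.9086 15.5230 2.8791
53.9066 25.5773 5.8365 0.0000
66.2117 39.9086 11.8316 0.0000 0.0000
77.0285 53.9066 23.9847 0.0000 0.0000 0.0000

params: Δt=0.12680 u=1.13758 d=0.87906 q=0.50230 e^(-rΔt)=0.99116
t_5 payoffs: 77.0285 53.9066 23.9847 0.0000 0.0000 0.0000
t_4: node(4,0) S=89.4383 payoff=66.2117 vs cont=64.8362 → 66.2117 [stop]  node(4,1) S=115.7414 payoff=39.9086 vs cont=38.5332 → 39.9086 [stop]  node(4,2) S=149.7800 payoff=5.8700 vs cont=11.8316 → 11.8316 [wait]  node(4,3) S=193.8291 payoff=0.0000 vs cont=0.0000 → 0.0000 [wait]  node(4,4) S=250.8326 payoff=0.0000 vs cont=0.0000 → 0.0000 [wait]  ⇒ S*(4)=115.7414
t_3: node(3,0) S=101.7434 payoff=53.9066 vs cont=52.5312 → 53.9066 [stop]  node(3,1) S=131.6653 payoff=23.9847 vs cont=25.5773 → 25.5773 [wait]  node(3,2) S=170.3870 payoff=0.0000 vs cont=5.8365 → 5.8365 [wait]  node(3,3) S=220.4964 payoff=0.0000 vs cont=0.0000 → 0.0000 [wait]  ⇒ S*(3)=101.7434
t_2: node(2,0) S=115.7414 payoff=39.9086 vs cont=39.3261 → 39.9086 [stop]  node(2,1) S=149.7800 payoff=5.8700 vs cont=15.5230 → 15.5230 [wait]  node(2,2) S=193.8291 payoff=0.0000 vs cont=2.8791 → 2.8791 [wait]  ⇒ S*(2)=115.7414
t_1: node(1,0) S=131.6653 payoff=23.9847 vs cont=27.4152 → 27.4152 [wait]  node(1,1) S=170.3870 payoff=0.0000 vs cont=9.0909 → 9.0909 [wait]  ⇒ S*(1)=-
t_0: node(0,0) S=149.7800 payoff=5.8700 vs cont=18.0499 → 18.0499 [wait]  ⇒ S*(0)=-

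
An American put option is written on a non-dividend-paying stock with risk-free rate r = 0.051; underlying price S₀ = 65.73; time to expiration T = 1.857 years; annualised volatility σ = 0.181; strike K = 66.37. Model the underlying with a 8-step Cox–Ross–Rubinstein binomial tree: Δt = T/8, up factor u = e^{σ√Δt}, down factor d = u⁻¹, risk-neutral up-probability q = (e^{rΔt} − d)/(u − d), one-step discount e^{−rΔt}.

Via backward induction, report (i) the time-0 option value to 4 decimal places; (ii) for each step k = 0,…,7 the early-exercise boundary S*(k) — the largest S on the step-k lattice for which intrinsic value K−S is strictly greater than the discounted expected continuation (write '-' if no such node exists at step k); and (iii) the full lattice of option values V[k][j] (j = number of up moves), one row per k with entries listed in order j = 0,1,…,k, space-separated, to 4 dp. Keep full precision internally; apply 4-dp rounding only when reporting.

Δt=0.23212  u=1.09112  d=0.91649  q=0.54641  discount=0.98823
step 8 (expiry): payoffs max(K−S,0) = 33.6522 27.4181 19.9961 11.1599 0.6400 0.0000 0.0000 0.0000 0.0000
step 7: (k=7,j=0): S=35.6990, (K−S)⁺=30.6710, hold=29.8899 ⇒ V=30.6710 exercise | (k=7,j=1): S=42.5012, (K−S)⁺=23.8688, hold=23.0877 ⇒ V=23.8688 exercise | (k=7,j=2): S=50.5995, (K−S)⁺=15.7705, hold=14.9894 ⇒ V=15.7705 exercise | (k=7,j=3): S=60.2409, (K−S)⁺=6.1291, hold=5.3481 ⇒ V=6.1291 exercise | (k=7,j=4): S=71.7193, (K−S)⁺=0.0000, hold=0.2869 ⇒ V=0.2869 continue | (k=7,j=5): S=85.3849, (K−S)⁺=0.0000, hold=0.0000 ⇒ V=0.0000 continue | (k=7,j=6): S=101.6544, (K−S)⁺=0.0000, hold=0.0000 ⇒ V=0.0000 continue | (k=7,j=7): S=121.0239, (K−S)⁺=0.0000, hold=0.0000 ⇒ V=0.0000 continue  boundary S*=60.2409
step 6: (k=6,j=0): S=38.9519, (K−S)⁺=27.4181, hold=26.6370 ⇒ V=27.4181 exercise | (k=6,j=1): S=46.3739, (K−S)⁺=19.9961, hold=19.2150 ⇒ V=19.9961 exercise | (k=6,j=2): S=55.2101, (K−S)⁺=11.1599, hold=10.3788 ⇒ V=11.1599 exercise | (k=6,j=3): S=65.7300, (K−S)⁺=0.6400, hold=2.9023 ⇒ V=2.9023 continue | (k=6,j=4): S=78.2544, (K−S)⁺=0.0000, hold=0.1286 ⇒ V=0.1286 continue | (k=6,j=5): S=93.1652, (K−S)⁺=0.0000, hold=0.0000 ⇒ V=0.0000 continue | (k=6,j=6): S=110.9171, (K−S)⁺=0.0000, hold=0.0000 ⇒ V=0.0000 continue  boundary S*=55.2101
step 5: (k=5,j=0): S=42.5012, (K−S)⁺=23.8688, hold=23.0877 ⇒ V=23.8688 exercise | (k=5,j=1): S=50.5995, (K−S)⁺=15.7705, hold=14.9894 ⇒ V=15.7705 exercise | (k=5,j=2): S=60.2409, (K−S)⁺=6.1291, hold=6.5697 ⇒ V=6.5697 continue | (k=5,j=3): S=71.7193, (K−S)⁺=0.0000, hold=1.3704 ⇒ V=1.3704 continue | (k=5,j=4): S=85.3849, (K−S)⁺=0.0000, hold=0.0576 ⇒ V=0.0576 continue | (k=5,j=5): S=101.6544, (K−S)⁺=0.0000, hold=0.0000 ⇒ V=0.0000 continue  boundary S*=50.5995
step 4: (k=4,j=0): S=46.3739, (K−S)⁺=19.9961, hold=19.2150 ⇒ V=19.9961 exercise | (k=4,j=1): S=55.2101, (K−S)⁺=11.1599, hold=10.6167 ⇒ V=11.1599 exercise | (k=4,j=2): S=65.7300, (K−S)⁺=0.6400, hold=3.6849 ⇒ V=3.6849 continue | (k=4,j=3): S=78.2544, (K−S)⁺=0.0000, hold=0.6454 ⇒ V=0.6454 continue | (k=4,j=4): S=93.1652, (K−S)⁺=0.0000, hold=0.0258 ⇒ V=0.0258 continue  boundary S*=55.2101
step 3: (k=3,j=0): S=50.5995, (K−S)⁺=15.7705, hold=14.9894 ⇒ V=15.7705 exercise | (k=3,j=1): S=60.2409, (K−S)⁺=6.1291, hold=6.9922 ⇒ V=6.9922 continue | (k=3,j=2): S=71.7193, (K−S)⁺=0.0000, hold=2.0003 ⇒ V=2.0003 continue | (k=3,j=3): S=85.3849, (K−S)⁺=0.0000, hold=0.3033 ⇒ V=0.3033 continue  boundary S*=50.5995
step 2: (k=2,j=0): S=55.2101, (K−S)⁺=11.1599, hold=10.8448 ⇒ V=11.1599 exercise | (k=2,j=1): S=65.7300, (K−S)⁺=0.6400, hold=4.2144 ⇒ V=4.2144 continue | (k=2,j=2): S=78.2544, (K−S)⁺=0.0000, hold=1.0604 ⇒ V=1.0604 continue  boundary S*=55.2101
step 1: (k=1,j=0): S=60.2409, (K−S)⁺=6.1291, hold=7.2782 ⇒ V=7.2782 continue | (k=1,j=1): S=71.7193, (K−S)⁺=0.0000, hold=2.4617 ⇒ V=2.4617 continue  boundary S*=-
step 0: (k=0,j=0): S=65.7300, (K−S)⁺=0.6400, hold=4.5917 ⇒ V=4.5917 continue  boundary S*=-

price = 4.5917
boundary = - - 55.2101 50.5995 55.2101 50.5995 55.2101 60.2409
tree:
4.5917
7.2782 2.4617
11.1599 4.2144 1.0604
15.7705 6.9922 2.0003 0.3033
19.9961 11.1599 3.6849 0.6454 0.0258
23.8688 15.7705 6.5697 1.3704 0.0576 0.0000
27.4181 19.9961 11.1599 2.9023 0.1286 0.0000 0.0000
30.6710 23.8688 15.7705 6.1291 0.2869 0.0000 0.0000 0.0000
33.6522 27.4181 19.9961 11.1599 0.6400 0.0000 0.0000 0.0000 0.0000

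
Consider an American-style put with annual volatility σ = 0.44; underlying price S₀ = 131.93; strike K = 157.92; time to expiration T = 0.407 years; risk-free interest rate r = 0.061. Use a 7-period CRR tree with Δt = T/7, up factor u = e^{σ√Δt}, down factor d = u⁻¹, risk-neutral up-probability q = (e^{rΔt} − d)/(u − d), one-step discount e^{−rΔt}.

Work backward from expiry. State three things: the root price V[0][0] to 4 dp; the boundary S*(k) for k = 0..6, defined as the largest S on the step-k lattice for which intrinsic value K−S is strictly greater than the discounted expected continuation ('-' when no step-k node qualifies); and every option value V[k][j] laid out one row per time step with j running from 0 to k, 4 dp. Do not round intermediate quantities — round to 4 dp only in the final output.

Δt=0.05814  u=1.11193  d=0.89934  q=0.49021  discount=0.99646
step 7 (expiry): payoffs max(K−S,0) = 95.1425 80.3028 61.9551 39.2704 11.2232 0.0000 0.0000 0.0000
step 6: (k=6,j=0): S=69.8041, (K−S)⁺=88.1159, hold=87.5568 ⇒ V=88.1159 exercise | (k=6,j=1): S=86.3048, (K−S)⁺=71.6152, hold=71.0561 ⇒ V=71.6152 exercise | (k=6,j=2): S=106.7061, (K−S)⁺=51.2139, hold=50.6548 ⇒ V=51.2139 exercise | (k=6,j=3): S=131.9300, (K−S)⁺=25.9900, hold=25.4309 ⇒ V=25.9900 exercise | (k=6,j=4): S=163.1165, (K−S)⁺=0.0000, hold=5.7012 ⇒ V=5.7012 continue | (k=6,j=5): S=201.6750, (K−S)⁺=0.0000, hold=0.0000 ⇒ V=0.0000 continue | (k=6,j=6): S=249.3482, (K−S)⁺=0.0000, hold=0.0000 ⇒ V=0.0000 continue  boundary S*=131.9300
step 5: (k=5,j=0): S=77.6172, (K−S)⁺=80.3028, hold=79.7437 ⇒ V=80.3028 exercise | (k=5,j=1): S=95.9649, (K−S)⁺=61.9551, hold=61.3960 ⇒ V=61.9551 exercise | (k=5,j=2): S=118.6496, (K−S)⁺=39.2704, hold=38.7112 ⇒ V=39.2704 exercise | (k=5,j=3): S=146.6968, (K−S)⁺=11.2232, hold=15.9873 ⇒ V=15.9873 continue | (k=5,j=4): S=181.3739, (K−S)⁺=0.0000, hold=2.8961 ⇒ V=2.8961 continue | (k=5,j=5): S=224.2483, (K−S)⁺=0.0000, hold=0.0000 ⇒ V=0.0000 continue  boundary S*=118.6496
step 4: (k=4,j=0): S=86.3048, (K−S)⁺=71.6152, hold=71.0561 ⇒ V=71.6152 exercise | (k=4,j=1): S=106.7061, (K−S)⁺=51.2139, hold=50.6548 ⇒ V=51.2139 exercise | (k=4,j=2): S=131.9300, (K−S)⁺=25.9900, hold=27.7581 ⇒ V=27.7581 continue | (k=4,j=3): S=163.1165, (K−S)⁺=0.0000, hold=9.5359 ⇒ V=9.5359 continue | (k=4,j=4): S=201.6750, (K−S)⁺=0.0000, hold=1.4712 ⇒ V=1.4712 continue  boundary S*=106.7061
step 3: (k=3,j=0): S=95.9649, (K−S)⁺=61.9551, hold=61.3960 ⇒ V=61.9551 exercise | (k=3,j=1): S=118.6496, (K−S)⁺=39.2704, hold=39.5749 ⇒ V=39.5749 continue | (k=3,j=2): S=146.6968, (K−S)⁺=11.2232, hold=18.7587 ⇒ V=18.7587 continue | (k=3,j=3): S=181.3739, (K−S)⁺=0.0000, hold=5.5627 ⇒ V=5.5627 continue  boundary S*=95.9649
step 2: (k=2,j=0): S=106.7061, (K−S)⁺=51.2139, hold=50.8035 ⇒ V=51.2139 exercise | (k=2,j=1): S=131.9300, (K−S)⁺=25.9900, hold=29.2665 ⇒ V=29.2665 continue | (k=2,j=2): S=163.1165, (K−S)⁺=0.0000, hold=12.2463 ⇒ V=12.2463 continue  boundary S*=106.7061
step 1: (k=1,j=0): S=118.6496, (K−S)⁺=39.2704, hold=40.3118 ⇒ V=40.3118 continue | (k=1,j=1): S=146.6968, (K−S)⁺=11.2232, hold=20.8489 ⇒ V=20.8489 continue  boundary S*=-
step 0: (k=0,j=0): S=131.9300, (K−S)⁺=25.9900, hold=30.6619 ⇒ V=30.6619 continue  boundary S*=-

price = 30.6619
boundary = - - 106.7061 95.9649 106.7061 118.6496 131.9300
tree:
30.6619
40.3118 20.8489
51.2139 29.2665 12.2463
61.9551 39.5749 18.7587 5.5627
71.6152 51.2139 27.7581 9.5359 1.4712
80.3028 61.9551 39.2704 15.9873 2.8961 0.0000
88.1159 71.6152 51.2139 25.9900 5.7012 0.0000 0.0000
95.1425 80.3028 61.9551 39.2704 11.2232 0.0000 0.0000 0.0000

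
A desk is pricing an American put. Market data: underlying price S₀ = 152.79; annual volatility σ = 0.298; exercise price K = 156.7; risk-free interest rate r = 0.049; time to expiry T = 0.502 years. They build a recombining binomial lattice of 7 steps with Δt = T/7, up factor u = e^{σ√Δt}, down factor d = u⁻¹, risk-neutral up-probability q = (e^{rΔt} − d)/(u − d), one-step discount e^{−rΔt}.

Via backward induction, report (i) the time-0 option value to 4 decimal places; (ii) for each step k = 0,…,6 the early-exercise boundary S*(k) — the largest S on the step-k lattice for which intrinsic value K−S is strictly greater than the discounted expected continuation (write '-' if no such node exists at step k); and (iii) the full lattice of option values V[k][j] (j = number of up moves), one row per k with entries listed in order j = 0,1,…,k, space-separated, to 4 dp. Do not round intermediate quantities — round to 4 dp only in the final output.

price = 13.6310
boundary = - - - 120.2599 111.0358 120.2599 130.2504
tree:
13.6310
19.6201 7.7874
27.2741 12.1674 3.4985
36.4401 18.3757 6.0960 0.9472
45.6642 26.5874 10.3614 1.9090 0.0000
54.1809 36.4401 17.0032 3.8476 0.0000 0.0000
62.0443 45.6642 26.4496 7.7546 0.0000 0.0000 0.0000
69.3045 54.1809 36.4401 15.6293 0.0000 0.0000 0.0000 0.0000

Δt=0.07171  u=1.08307  d=0.92330  q=0.50209  discount=0.99649
step 7 (expiry): payoffs max(K−S,0) = 69.3045 54.1809 36.4401 15.6293 0.0000 0.0000 0.0000 0.0000
step 6: (k=6,j=0): S=94.6557, (K−S)⁺=62.0443, hold=61.4946 ⇒ V=62.0443 exercise | (k=6,j=1): S=111.0358, (K−S)⁺=45.6642, hold=45.1145 ⇒ V=45.6642 exercise | (k=6,j=2): S=130.2504, (K−S)⁺=26.4496, hold=25.9000 ⇒ V=26.4496 exercise | (k=6,j=3): S=152.7900, (K−S)⁺=3.9100, hold=7.7546 ⇒ V=7.7546 continue | (k=6,j=4): S=179.2301, (K−S)⁺=0.0000, hold=0.0000 ⇒ V=0.0000 continue | (k=6,j=5): S=210.2456, (K−S)⁺=0.0000, hold=0.0000 ⇒ V=0.0000 continue | (k=6,j=6): S=246.6283, (K−S)⁺=0.0000, hold=0.0000 ⇒ V=0.0000 continue  boundary S*=130.2504
step 5: (k=5,j=0): S=102.5191, (K−S)⁺=54.1809, hold=53.6312 ⇒ V=54.1809 exercise | (k=5,j=1): S=120.2599, (K−S)⁺=36.4401, hold=35.8904 ⇒ V=36.4401 exercise | (k=5,j=2): S=141.0707, (K−S)⁺=15.6293, hold=17.0032 ⇒ V=17.0032 continue | (k=5,j=3): S=165.4828, (K−S)⁺=0.0000, hold=3.8476 ⇒ V=3.8476 continue | (k=5,j=4): S=194.1194, (K−S)⁺=0.0000, hold=0.0000 ⇒ V=0.0000 continue | (k=5,j=5): S=227.7115, (K−S)⁺=0.0000, hold=0.0000 ⇒ V=0.0000 continue  boundary S*=120.2599
step 4: (k=4,j=0): S=111.0358, (K−S)⁺=45.6642, hold=45.1145 ⇒ V=45.6642 exercise | (k=4,j=1): S=130.2504, (K−S)⁺=26.4496, hold=26.5874 ⇒ V=26.5874 continue | (k=4,j=2): S=152.7900, (K−S)⁺=3.9100, hold=10.3614 ⇒ V=10.3614 continue | (k=4,j=3): S=179.2301, (K−S)⁺=0.0000, hold=1.9090 ⇒ V=1.9090 continue | (k=4,j=4): S=210.2456, (K−S)⁺=0.0000, hold=0.0000 ⇒ V=0.0000 continue  boundary S*=111.0358
step 3: (k=3,j=0): S=120.2599, (K−S)⁺=36.4401, hold=35.9593 ⇒ V=36.4401 exercise | (k=3,j=1): S=141.0707, (K−S)⁺=15.6293, hold=18.3757 ⇒ V=18.3757 continue | (k=3,j=2): S=165.4828, (K−S)⁺=0.0000, hold=6.0960 ⇒ V=6.0960 continue | (k=3,j=3): S=194.1194, (K−S)⁺=0.0000, hold=0.9472 ⇒ V=0.9472 continue  boundary S*=120.2599
step 2: (k=2,j=0): S=130.2504, (K−S)⁺=26.4496, hold=27.2741 ⇒ V=27.2741 continue | (k=2,j=1): S=152.7900, (K−S)⁺=3.9100, hold=12.1674 ⇒ V=12.1674 continue | (k=2,j=2): S=179.2301, (K−S)⁺=0.0000, hold=3.4985 ⇒ V=3.4985 continue  boundary S*=-
step 1: (k=1,j=0): S=141.0707, (K−S)⁺=15.6293, hold=19.6201 ⇒ V=19.6201 continue | (k=1,j=1): S=165.4828, (K−S)⁺=0.0000, hold=7.7874 ⇒ V=7.7874 continue  boundary S*=-
step 0: (k=0,j=0): S=152.7900, (K−S)⁺=3.9100, hold=13.6310 ⇒ V=13.6310 continue  boundary S*=-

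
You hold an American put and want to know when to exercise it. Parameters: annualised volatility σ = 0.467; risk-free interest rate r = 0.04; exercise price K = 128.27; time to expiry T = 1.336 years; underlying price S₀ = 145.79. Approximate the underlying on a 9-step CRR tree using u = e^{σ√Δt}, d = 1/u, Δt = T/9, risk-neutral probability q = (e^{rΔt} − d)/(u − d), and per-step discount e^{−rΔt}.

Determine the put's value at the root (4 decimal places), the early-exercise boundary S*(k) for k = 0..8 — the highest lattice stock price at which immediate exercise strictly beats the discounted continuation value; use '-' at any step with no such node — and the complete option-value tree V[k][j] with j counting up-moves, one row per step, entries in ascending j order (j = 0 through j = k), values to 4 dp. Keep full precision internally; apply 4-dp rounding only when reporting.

params: Δt=0.14844 u=1.19713 d=0.83533 q=0.47160 e^(-rΔt)=0.99408
t_9 payoffs: 99.3997 86.8952 68.9749 43.2928 6.4872 0.0000 0.0000 0.0000 0.0000 0.0000
t_8: node(8,0) S=34.5616 payoff=93.7084 vs cont=92.9490 → 93.7084 [stop]  node(8,1) S=49.5310 payoff=78.7390 vs cont=77.9796 → 78.7390 [stop]  node(8,2) S=70.9840 payoff=57.2860 vs cont=56.5266 → 57.2860 [stop]  node(8,3) S=101.7289 payoff=26.5411 vs cont=25.7817 → 26.5411 [stop]  node(8,4) S=145.7900 payoff=0.0000 vs cont=3.4075 → 3.4075 [wait]  node(8,5) S=208.9350 payoff=0.0000 vs cont=0.0000 → 0.0000 [wait]  node(8,6) S=299.4296 payoff=0.0000 vs cont=0.0000 → 0.0000 [wait]  node(8,7) S=429.1195 payoff=0.0000 vs cont=0.0000 → 0.0000 [wait]  node(8,8) S=614.9811 payoff=0.0000 vs cont=0.0000 → 0.0000 [wait]  ⇒ S*(8)=101.7289
t_7: node(7,0) S=41.3748 payoff=86.8952 vs cont=86.1359 → 86.8952 [stop]  node(7,1) S=59.2951 payoff=68.9749 vs cont=68.2155 → 68.9749 [stop]  node(7,2) S=84.9772 payoff=43.2928 vs cont=42.5334 → 43.2928 [stop]  node(7,3) S=121.7828 payoff=6.4872 vs cont=15.5388 → 15.5388 [wait]  node(7,4) S=174.5298 payoff=0.0000 vs cont=1.7899 → 1.7899 [wait]  node(7,5) S=250.1226 payoff=0.0000 vs cont=0.0000 → 0.0000 [wait]  node(7,6) S=358.4565 payoff=0.0000 vs cont=0.0000 → 0.0000 [wait]  node(7,7) S=513.7124 payoff=0.0000 vs cont=0.0000 → 0.0000 [wait]  ⇒ S*(7)=84.9772
t_6: node(6,0) S=49.5310 payoff=78.7390 vs cont=77.9796 → 78.7390 [stop]  node(6,1) S=70.9840 payoff=57.2860 vs cont=56.5266 → 57.2860 [stop]  node(6,2) S=101.7289 payoff=26.5411 vs cont=30.0252 → 30.0252 [wait]  node(6,3) S=145.7900 payoff=0.0000 vs cont=9.0012 → 9.0012 [wait]  node(6,4) S=208.9350 payoff=0.0000 vs cont=0.9402 → 0.9402 [wait]  node(6,5) S=299.4296 payoff=0.0000 vs cont=0.0000 → 0.0000 [wait]  node(6,6) S=429.1195 payoff=0.0000 vs cont=0.0000 → 0.0000 [wait]  ⇒ S*(6)=70.9840
t_5: node(5,0) S=59.2951 payoff=68.9749 vs cont=68.2155 → 68.9749 [stop]  node(5,1) S=84.9772 payoff=43.2928 vs cont=44.1668 → 44.1668 [wait]  node(5,2) S=121.7828 payoff=6.4872 vs cont=19.9912 → 19.9912 [wait]  node(5,3) S=174.5298 payoff=0.0000 vs cont=5.1689 → 5.1689 [wait]  node(5,4) S=250.1226 payoff=0.0000 vs cont=0.4938 → 0.4938 [wait]  node(5,5) S=358.4565 payoff=0.0000 vs cont=0.0000 → 0.0000 [wait]  ⇒ S*(5)=59.2951
t_4: node(4,0) S=70.9840 payoff=57.2860 vs cont=56.9363 → 57.2860 [stop]  node(4,1) S=101.7289 payoff=26.5411 vs cont=32.5716 → 32.5716 [wait]  node(4,2) S=145.7900 payoff=0.0000 vs cont=12.9240 → 12.9240 [wait]  node(4,3) S=208.9350 payoff=0.0000 vs cont=2.9466 → 2.9466 [wait]  node(4,4) S=299.4296 payoff=0.0000 vs cont=0.2594 → 0.2594 [wait]  ⇒ S*(4)=70.9840
t_3: node(3,0) S=84.9772 payoff=43.2928 vs cont=45.3606 → 45.3606 [wait]  node(3,1) S=121.7828 payoff=6.4872 vs cont=23.1679 → 23.1679 [wait]  node(3,2) S=174.5298 payoff=0.0000 vs cont=8.1700 → 8.1700 [wait]  node(3,3) S=250.1226 payoff=0.0000 vs cont=1.6694 → 1.6694 [wait]  ⇒ S*(3)=-
t_2: node(2,0) S=101.7289 payoff=26.5411 vs cont=34.6879 → 34.6879 [wait]  node(2,1) S=145.7900 payoff=0.0000 vs cont=15.9996 → 15.9996 [wait]  node(2,2) S=208.9350 payoff=0.0000 vs cont=5.0741 → 5.0741 [wait]  ⇒ S*(2)=-
t_1: node(1,0) S=121.7828 payoff=6.4872 vs cont=25.7213 → 25.7213 [wait]  node(1,1) S=174.5298 payoff=0.0000 vs cont=10.7829 → 10.7829 [wait]  ⇒ S*(1)=-
t_0: node(0,0) S=145.7900 payoff=0.0000 vs cont=18.5658 → 18.5658 [wait]  ⇒ S*(0)=-

price = 18.5658
boundary = - - - - 70.9840 59.2951 70.9840 84.9772 101.7289
tree:
18.5658
25.7213 10.7829
34.6879 15.9996 5.0741
45.3606 23.1679 8.1700 1.6694
57.2860 32.5716 12.9240 2.9466 0.2594
68.9749 44.1668 19.9912 5.1689 0.4938 0.0000
78.7390 57.2860 30.0252 9.0012 0.9402 0.0000 0.0000
86.8952 68.9749 43.2928 15.5388 1.7899 0.0000 0.0000 0.0000
93.7084 78.7390 57.2860 26.5411 3.4075 0.0000 0.0000 0.0000 0.0000
99.3997 86.8952 68.9749 43.2928 6.4872 0.0000 0.0000 0.0000 0.0000 0.0000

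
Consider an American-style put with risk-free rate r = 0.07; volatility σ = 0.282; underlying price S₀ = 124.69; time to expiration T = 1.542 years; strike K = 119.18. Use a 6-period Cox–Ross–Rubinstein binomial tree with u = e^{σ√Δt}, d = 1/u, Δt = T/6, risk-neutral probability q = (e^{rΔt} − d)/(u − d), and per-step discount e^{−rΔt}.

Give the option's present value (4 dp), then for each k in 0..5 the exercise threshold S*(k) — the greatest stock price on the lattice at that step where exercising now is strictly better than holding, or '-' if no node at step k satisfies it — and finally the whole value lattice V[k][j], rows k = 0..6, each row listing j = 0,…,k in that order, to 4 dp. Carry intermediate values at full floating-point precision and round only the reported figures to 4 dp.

Δt=0.25700, u=1.15368, d=0.86679, q=0.52759, disc=e^(-rΔt)=0.98217
k=6 terminal: V=max(K-S,0) → 66.2977 48.7944 25.4976 0.0000 0.0000 0.0000 0.0000
k=5: j=0 S=61.0095 intr=58.1705 cont=56.0457 V=58.1705[EX]; j=1 S=81.2028 intr=37.9772 cont=35.8523 V=37.9772[EX]; j=2 S=108.0798 intr=11.1002 cont=11.8305 V=11.8305[hold]; j=3 S=143.8529 intr=0.0000 cont=0.0000 V=0.0000[hold]; j=4 S=191.4663 intr=0.0000 cont=0.0000 V=0.0000[hold]; j=5 S=254.8391 intr=0.0000 cont=0.0000 V=0.0000[hold]  S*(5)=81.2028
k=4: j=0 S=70.3856 intr=48.7944 cont=46.6695 V=48.7944[EX]; j=1 S=93.6824 intr=25.4976 cont=23.7512 V=25.4976[EX]; j=2 S=124.6900 intr=0.0000 cont=5.4892 V=5.4892[hold]; j=3 S=165.9608 intr=0.0000 cont=0.0000 V=0.0000[hold]; j=4 S=220.8916 intr=0.0000 cont=0.0000 V=0.0000[hold]  S*(4)=93.6824
k=3: j=0 S=81.2028 intr=37.9772 cont=35.8523 V=37.9772[EX]; j=1 S=108.0798 intr=11.1002 cont=14.6749 V=14.6749[hold]; j=2 S=143.8529 intr=0.0000 cont=2.5469 V=2.5469[hold]; j=3 S=191.4663 intr=0.0000 cont=0.0000 V=0.0000[hold]  S*(3)=81.2028
k=2: j=0 S=93.6824 intr=25.4976 cont=25.2251 V=25.4976[EX]; j=1 S=124.6900 intr=0.0000 cont=8.1287 V=8.1287[hold]; j=2 S=165.9608 intr=0.0000 cont=1.1817 V=1.1817[hold]  S*(2)=93.6824
k=1: j=0 S=108.0798 intr=11.1002 cont=16.0427 V=16.0427[hold]; j=1 S=143.8529 intr=0.0000 cont=4.3839 V=4.3839[hold]  S*(1)=-
k=0: j=0 S=124.6900 intr=0.0000 cont=9.7152 V=9.7152[hold]  S*(0)=-

price = 9.7152
boundary = - - 93.6824 81.2028 93.6824 81.2028
tree:
9.7152
16.0427 4.3839
25.4976 8.1287 1.1817
37.9772 14.6749 2.5469 0.0000
48.7944 25.4976 5.4892 0.0000 0.0000
58.1705 37.9772 11.8305 0.0000 0.0000 0.0000
66.2977 48.7944 25.4976 0.0000 0.0000 0.0000 0.0000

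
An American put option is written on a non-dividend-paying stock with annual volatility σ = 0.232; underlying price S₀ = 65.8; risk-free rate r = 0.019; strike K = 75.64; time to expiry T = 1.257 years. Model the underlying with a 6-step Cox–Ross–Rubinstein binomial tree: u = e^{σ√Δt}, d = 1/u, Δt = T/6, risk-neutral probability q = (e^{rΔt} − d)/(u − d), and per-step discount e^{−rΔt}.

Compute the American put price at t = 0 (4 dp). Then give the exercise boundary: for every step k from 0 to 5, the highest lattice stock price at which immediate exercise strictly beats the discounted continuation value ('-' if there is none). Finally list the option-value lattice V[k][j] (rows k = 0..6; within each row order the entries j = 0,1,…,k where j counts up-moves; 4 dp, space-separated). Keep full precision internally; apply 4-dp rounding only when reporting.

price = 12.4935
boundary = - - 53.2097 47.8491 53.2097 59.1710
tree:
12.4935
17.0722 7.8714
22.4303 11.6832 4.0029
27.7909 16.6242 6.6807 1.2730
32.6115 22.4303 10.7693 2.5170 0.0000
36.9464 27.7909 16.4690 4.9767 0.0000 0.0000
40.8446 32.6115 22.4303 9.8400 0.0000 0.0000 0.0000

Δt=0.20950  u=1.11203  d=0.89925  q=0.49222  discount=0.99603
step 6 (expiry): payoffs max(K−S,0) = 40.8446 32.6115 22.4303 9.8400 0.0000 0.0000 0.0000
step 5: (k=5,j=0): S=38.6936, (K−S)⁺=36.9464, hold=36.6459 ⇒ V=36.9464 exercise | (k=5,j=1): S=47.8491, (K−S)⁺=27.7909, hold=27.4904 ⇒ V=27.7909 exercise | (k=5,j=2): S=59.1710, (K−S)⁺=16.4690, hold=16.1686 ⇒ V=16.4690 exercise | (k=5,j=3): S=73.1717, (K−S)⁺=2.4683, hold=4.9767 ⇒ V=4.9767 continue | (k=5,j=4): S=90.4853, (K−S)⁺=0.0000, hold=0.0000 ⇒ V=0.0000 continue | (k=5,j=5): S=111.8955, (K−S)⁺=0.0000, hold=0.0000 ⇒ V=0.0000 continue  boundary S*=59.1710
step 4: (k=4,j=0): S=43.0285, (K−S)⁺=32.6115, hold=32.3110 ⇒ V=32.6115 exercise | (k=4,j=1): S=53.2097, (K−S)⁺=22.4303, hold=22.1298 ⇒ V=22.4303 exercise | (k=4,j=2): S=65.8000, (K−S)⁺=9.8400, hold=10.7693 ⇒ V=10.7693 continue | (k=4,j=3): S=81.3693, (K−S)⁺=0.0000, hold=2.5170 ⇒ V=2.5170 continue | (k=4,j=4): S=100.6225, (K−S)⁺=0.0000, hold=0.0000 ⇒ V=0.0000 continue  boundary S*=53.2097
step 3: (k=3,j=0): S=47.8491, (K−S)⁺=27.7909, hold=27.4904 ⇒ V=27.7909 exercise | (k=3,j=1): S=59.1710, (K−S)⁺=16.4690, hold=16.6242 ⇒ V=16.6242 continue | (k=3,j=2): S=73.1717, (K−S)⁺=2.4683, hold=6.6807 ⇒ V=6.6807 continue | (k=3,j=3): S=90.4853, (K−S)⁺=0.0000, hold=1.2730 ⇒ V=1.2730 continue  boundary S*=47.8491
step 2: (k=2,j=0): S=53.2097, (K−S)⁺=22.4303, hold=22.2058 ⇒ V=22.4303 exercise | (k=2,j=1): S=65.8000, (K−S)⁺=9.8400, hold=11.6832 ⇒ V=11.6832 continue | (k=2,j=2): S=81.3693, (K−S)⁺=0.0000, hold=4.0029 ⇒ V=4.0029 continue  boundary S*=53.2097
step 1: (k=1,j=0): S=59.1710, (K−S)⁺=16.4690, hold=17.0722 ⇒ V=17.0722 continue | (k=1,j=1): S=73.1717, (K−S)⁺=2.4683, hold=7.8714 ⇒ V=7.8714 continue  boundary S*=-
step 0: (k=0,j=0): S=65.8000, (K−S)⁺=9.8400, hold=12.4935 ⇒ V=12.4935 continue  boundary S*=-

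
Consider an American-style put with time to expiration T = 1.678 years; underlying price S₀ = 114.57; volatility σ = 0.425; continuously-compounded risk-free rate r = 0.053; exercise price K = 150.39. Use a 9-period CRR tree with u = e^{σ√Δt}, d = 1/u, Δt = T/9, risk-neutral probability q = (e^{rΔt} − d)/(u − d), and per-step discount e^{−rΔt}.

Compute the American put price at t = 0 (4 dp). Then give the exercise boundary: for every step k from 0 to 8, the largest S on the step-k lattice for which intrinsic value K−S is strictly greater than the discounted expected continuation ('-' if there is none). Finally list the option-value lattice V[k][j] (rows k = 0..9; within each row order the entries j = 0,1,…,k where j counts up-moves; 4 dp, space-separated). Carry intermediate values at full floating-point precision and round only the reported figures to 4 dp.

price = 44.0112
boundary = - - 79.3734 66.0658 79.3734 95.3614 79.3734 95.3614 114.5700
tree:
44.0112
56.6885 31.2492
71.0166 42.4080 19.8613
84.3242 55.8141 28.8271 10.6031
95.4007 71.0166 40.5728 16.7563 4.1867
104.6201 84.3242 55.0286 25.8221 7.3264 0.8876
112.2937 95.4007 71.0166 38.5236 12.6585 1.7278 0.0000
118.6809 104.6201 84.3242 55.0286 21.5210 3.3631 0.0000 0.0000
123.9972 112.2937 95.4007 71.0166 35.8200 6.5462 0.0000 0.0000 0.0000
128.4221 118.6809 104.6201 84.3242 55.0286 12.7423 0.0000 0.0000 0.0000 0.0000

Δt=0.18644  u=1.20143  d=0.83234  q=0.48116  discount=0.99017
step 9 (expiry): payoffs max(K−S,0) = 128.4221 118.6809 104.6201 84.3242 55.0286 12.7423 0.0000 0.0000 0.0000 0.0000
step 8: (k=8,j=0): S=26.3928, (K−S)⁺=123.9972, hold=122.5184 ⇒ V=123.9972 exercise | (k=8,j=1): S=38.0963, (K−S)⁺=112.2937, hold=110.8150 ⇒ V=112.2937 exercise | (k=8,j=2): S=54.9893, (K−S)⁺=95.4007, hold=93.9219 ⇒ V=95.4007 exercise | (k=8,j=3): S=79.3734, (K−S)⁺=71.0166, hold=69.5379 ⇒ V=71.0166 exercise | (k=8,j=4): S=114.5700, (K−S)⁺=35.8200, hold=34.3412 ⇒ V=35.8200 exercise | (k=8,j=5): S=165.3740, (K−S)⁺=0.0000, hold=6.5462 ⇒ V=6.5462 continue | (k=8,j=6): S=238.7060, (K−S)⁺=0.0000, hold=0.0000 ⇒ V=0.0000 continue | (k=8,j=7): S=344.5558, (K−S)⁺=0.0000, hold=0.0000 ⇒ V=0.0000 continue | (k=8,j=8): S=497.3427, (K−S)⁺=0.0000, hold=0.0000 ⇒ V=0.0000 continue  boundary S*=114.5700
step 7: (k=7,j=0): S=31.7091, (K−S)⁺=118.6809, hold=117.2021 ⇒ V=118.6809 exercise | (k=7,j=1): S=45.7699, (K−S)⁺=104.6201, hold=103.1413 ⇒ V=104.6201 exercise | (k=7,j=2): S=66.0658, (K−S)⁺=84.3242, hold=82.8454 ⇒ V=84.3242 exercise | (k=7,j=3): S=95.3614, (K−S)⁺=55.0286, hold=53.5498 ⇒ V=55.0286 exercise | (k=7,j=4): S=137.6477, (K−S)⁺=12.7423, hold=21.5210 ⇒ V=21.5210 continue | (k=7,j=5): S=198.6851, (K−S)⁺=0.0000, hold=3.3631 ⇒ V=3.3631 continue | (k=7,j=6): S=286.7883, (K−S)⁺=0.0000, hold=0.0000 ⇒ V=0.0000 continue | (k=7,j=7): S=413.9593, (K−S)⁺=0.0000, hold=0.0000 ⇒ V=0.0000 continue  boundary S*=95.3614
step 6: (k=6,j=0): S=38.0963, (K−S)⁺=112.2937, hold=110.8150 ⇒ V=112.2937 exercise | (k=6,j=1): S=54.9893, (K−S)⁺=95.4007, hold=93.9219 ⇒ V=95.4007 exercise | (k=6,j=2): S=79.3734, (K−S)⁺=71.0166, hold=69.5379 ⇒ V=71.0166 exercise | (k=6,j=3): S=114.5700, (K−S)⁺=35.8200, hold=38.5236 ⇒ V=38.5236 continue | (k=6,j=4): S=165.3740, (K−S)⁺=0.0000, hold=12.6585 ⇒ V=12.6585 continue | (k=6,j=5): S=238.7060, (K−S)⁺=0.0000, hold=1.7278 ⇒ V=1.7278 continue | (k=6,j=6): S=344.5558, (K−S)⁺=0.0000, hold=0.0000 ⇒ V=0.0000 continue  boundary S*=79.3734
step 5: (k=5,j=0): S=45.7699, (K−S)⁺=104.6201, hold=103.1413 ⇒ V=104.6201 exercise | (k=5,j=1): S=66.0658, (K−S)⁺=84.3242, hold=82.8454 ⇒ V=84.3242 exercise | (k=5,j=2): S=95.3614, (K−S)⁺=55.0286, hold=54.8379 ⇒ V=55.0286 exercise | (k=5,j=3): S=137.6477, (K−S)⁺=12.7423, hold=25.8221 ⇒ V=25.8221 continue | (k=5,j=4): S=198.6851, (K−S)⁺=0.0000, hold=7.3264 ⇒ V=7.3264 continue | (k=5,j=5): S=286.7883, (K−S)⁺=0.0000, hold=0.8876 ⇒ V=0.8876 continue  boundary S*=95.3614
step 4: (k=4,j=0): S=54.9893, (K−S)⁺=95.4007, hold=93.9219 ⇒ V=95.4007 exercise | (k=4,j=1): S=79.3734, (K−S)⁺=71.0166, hold=69.5379 ⇒ V=71.0166 exercise | (k=4,j=2): S=114.5700, (K−S)⁺=35.8200, hold=40.5728 ⇒ V=40.5728 continue | (k=4,j=3): S=165.3740, (K−S)⁺=0.0000, hold=16.7563 ⇒ V=16.7563 continue | (k=4,j=4): S=238.7060, (K−S)⁺=0.0000, hold=4.1867 ⇒ V=4.1867 continue  boundary S*=79.3734
step 3: (k=3,j=0): S=66.0658, (K−S)⁺=84.3242, hold=82.8454 ⇒ V=84.3242 exercise | (k=3,j=1): S=95.3614, (K−S)⁺=55.0286, hold=55.8141 ⇒ V=55.8141 continue | (k=3,j=2): S=137.6477, (K−S)⁺=12.7423, hold=28.8271 ⇒ V=28.8271 continue | (k=3,j=3): S=198.6851, (K−S)⁺=0.0000, hold=10.6031 ⇒ V=10.6031 continue  boundary S*=66.0658
step 2: (k=2,j=0): S=79.3734, (K−S)⁺=71.0166, hold=69.9121 ⇒ V=71.0166 exercise | (k=2,j=1): S=114.5700, (K−S)⁺=35.8200, hold=42.4080 ⇒ V=42.4080 continue | (k=2,j=2): S=165.3740, (K−S)⁺=0.0000, hold=19.8613 ⇒ V=19.8613 continue  boundary S*=79.3734
step 1: (k=1,j=0): S=95.3614, (K−S)⁺=55.0286, hold=56.6885 ⇒ V=56.6885 continue | (k=1,j=1): S=137.6477, (K−S)⁺=12.7423, hold=31.2492 ⇒ V=31.2492 continue  boundary S*=-
step 0: (k=0,j=0): S=114.5700, (K−S)⁺=35.8200, hold=44.0112 ⇒ V=44.0112 continue  boundary S*=-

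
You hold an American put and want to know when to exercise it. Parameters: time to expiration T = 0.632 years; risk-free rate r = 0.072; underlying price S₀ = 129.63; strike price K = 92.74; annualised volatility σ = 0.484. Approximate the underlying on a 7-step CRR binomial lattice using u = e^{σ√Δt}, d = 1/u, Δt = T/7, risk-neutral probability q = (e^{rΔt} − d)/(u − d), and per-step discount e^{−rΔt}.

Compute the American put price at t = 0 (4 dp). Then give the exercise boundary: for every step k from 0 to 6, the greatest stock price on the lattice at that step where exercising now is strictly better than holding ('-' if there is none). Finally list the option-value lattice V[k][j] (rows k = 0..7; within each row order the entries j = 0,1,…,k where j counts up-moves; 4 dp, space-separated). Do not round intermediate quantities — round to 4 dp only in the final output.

Δt=0.09029, u=1.15654, d=0.86465, q=0.48605, disc=e^(-rΔt)=0.99352
k=7 terminal: V=max(K-S,0) → 45.9031 30.0919 8.9433 0.0000 0.0000 0.0000 0.0000 0.0000
k=6: j=0 S=54.1687 intr=38.5713 cont=37.9704 V=38.5713[EX]; j=1 S=72.4548 intr=20.2852 cont=19.6843 V=20.2852[EX]; j=2 S=96.9140 intr=0.0000 cont=4.5666 V=4.5666[hold]; j=3 S=129.6300 intr=0.0000 cont=0.0000 V=0.0000[hold]; j=4 S=173.3902 intr=0.0000 cont=0.0000 V=0.0000[hold]; j=5 S=231.9230 intr=0.0000 cont=0.0000 V=0.0000[hold]; j=6 S=310.2151 intr=0.0000 cont=0.0000 V=0.0000[hold]  S*(6)=72.4548
k=5: j=0 S=62.6481 intr=30.0919 cont=29.4910 V=30.0919[EX]; j=1 S=83.7967 intr=8.9433 cont=12.5633 V=12.5633[hold]; j=2 S=112.0846 intr=0.0000 cont=2.3318 V=2.3318[hold]; j=3 S=149.9219 intr=0.0000 cont=0.0000 V=0.0000[hold]; j=4 S=200.5323 intr=0.0000 cont=0.0000 V=0.0000[hold]; j=5 S=268.2276 intr=0.0000 cont=0.0000 V=0.0000[hold]  S*(5)=62.6481
k=4: j=0 S=72.4548 intr=20.2852 cont=21.4323 V=21.4323[hold]; j=1 S=96.9140 intr=0.0000 cont=7.5411 V=7.5411[hold]; j=2 S=129.6300 intr=0.0000 cont=1.1907 V=1.1907[hold]; j=3 S=173.3902 intr=0.0000 cont=0.0000 V=0.0000[hold]; j=4 S=231.9230 intr=0.0000 cont=0.0000 V=0.0000[hold]  S*(4)=-
k=3: j=0 S=83.7967 intr=8.9433 cont=14.5854 V=14.5854[hold]; j=1 S=112.0846 intr=0.0000 cont=4.4256 V=4.4256[hold]; j=2 S=149.9219 intr=0.0000 cont=0.6080 V=0.6080[hold]; j=3 S=200.5323 intr=0.0000 cont=0.0000 V=0.0000[hold]  S*(3)=-
k=2: j=0 S=96.9140 intr=0.0000 cont=9.5847 V=9.5847[hold]; j=1 S=129.6300 intr=0.0000 cont=2.5534 V=2.5534[hold]; j=2 S=173.3902 intr=0.0000 cont=0.3104 V=0.3104[hold]  S*(2)=-
k=1: j=0 S=112.0846 intr=0.0000 cont=6.1272 V=6.1272[hold]; j=1 S=149.9219 intr=0.0000 cont=1.4537 V=1.4537[hold]  S*(1)=-
k=0: j=0 S=129.6300 intr=0.0000 cont=3.8307 V=3.8307[hold]  S*(0)=-

price = 3.8307
boundary = - - - - - 62.6481 72.4548
tree:
3.8307
6.1272 1.4537
9.5847 2.5534 0.3104
14.5854 4.4256 0.6080 0.0000
21.4323 7.5411 1.1907 0.0000 0.0000
30.0919 12.5633 2.3318 0.0000 0.0000 0.0000
38.5713 20.2852 4.5666 0.0000 0.0000 0.0000 0.0000
45.9031 30.0919 8.9433 0.0000 0.0000 0.0000 0.0000 0.0000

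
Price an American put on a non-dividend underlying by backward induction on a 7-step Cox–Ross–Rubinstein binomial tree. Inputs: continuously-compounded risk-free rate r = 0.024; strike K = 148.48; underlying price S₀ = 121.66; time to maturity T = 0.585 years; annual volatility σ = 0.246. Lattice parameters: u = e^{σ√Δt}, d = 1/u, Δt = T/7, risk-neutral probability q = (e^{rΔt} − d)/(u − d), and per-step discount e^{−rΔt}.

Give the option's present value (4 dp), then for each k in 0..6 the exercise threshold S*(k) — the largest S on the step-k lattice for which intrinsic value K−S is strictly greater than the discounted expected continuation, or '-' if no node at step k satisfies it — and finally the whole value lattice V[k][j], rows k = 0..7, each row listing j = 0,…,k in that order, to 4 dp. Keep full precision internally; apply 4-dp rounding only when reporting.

price = 27.6039
boundary = - 113.3086 105.5304 113.3086 121.6600 113.3086 121.6600
tree:
27.6039
35.1714 20.0362
42.9496 27.1161 12.9326
50.1938 35.1714 19.0515 6.7757
56.9407 42.9496 26.8200 11.2453 2.2674
63.2245 50.1938 35.1714 17.9264 4.5108 0.0000
69.0769 56.9407 42.9496 26.8200 8.9740 0.0000 0.0000
74.5276 63.2245 50.1938 35.1714 17.8530 0.0000 0.0000 0.0000

Δt=0.08357, u=1.07371, d=0.93135, q=0.49633, disc=e^(-rΔt)=0.99800
k=7 terminal: V=max(K-S,0) → 74.5276 63.2245 50.1938 35.1714 17.8530 0.0000 0.0000 0.0000
k=6: j=0 S=79.4031 intr=69.0769 cont=68.7794 V=69.0769[EX]; j=1 S=91.5393 intr=56.9407 cont=56.6432 V=56.9407[EX]; j=2 S=105.5304 intr=42.9496 cont=42.6521 V=42.9496[EX]; j=3 S=121.6600 intr=26.8200 cont=26.5225 V=26.8200[EX]; j=4 S=140.2549 intr=8.2251 cont=8.9740 V=8.9740[hold]; j=5 S=161.6918 intr=0.0000 cont=0.0000 V=0.0000[hold]; j=6 S=186.4052 intr=0.0000 cont=0.0000 V=0.0000[hold]  S*(6)=121.6600
k=5: j=0 S=85.2555 intr=63.2245 cont=62.9270 V=63.2245[EX]; j=1 S=98.2862 intr=50.1938 cont=49.8963 V=50.1938[EX]; j=2 S=113.3086 intr=35.1714 cont=34.8739 V=35.1714[EX]; j=3 S=130.6270 intr=17.8530 cont=17.9264 V=17.9264[hold]; j=4 S=150.5924 intr=0.0000 cont=4.5108 V=4.5108[hold]; j=5 S=173.6093 intr=0.0000 cont=0.0000 V=0.0000[hold]  S*(5)=113.3086
k=4: j=0 S=91.5393 intr=56.9407 cont=56.6432 V=56.9407[EX]; j=1 S=105.5304 intr=42.9496 cont=42.6521 V=42.9496[EX]; j=2 S=121.6600 intr=26.8200 cont=26.5589 V=26.8200[EX]; j=3 S=140.2549 intr=8.2251 cont=11.2453 V=11.2453[hold]; j=4 S=161.6918 intr=0.0000 cont=2.2674 V=2.2674[hold]  S*(4)=121.6600
k=3: j=0 S=98.2862 intr=50.1938 cont=49.8963 V=50.1938[EX]; j=1 S=113.3086 intr=35.1714 cont=34.8739 V=35.1714[EX]; j=2 S=130.6270 intr=17.8530 cont=19.0515 V=19.0515[hold]; j=3 S=150.5924 intr=0.0000 cont=6.7757 V=6.7757[hold]  S*(3)=113.3086
k=2: j=0 S=105.5304 intr=42.9496 cont=42.6521 V=42.9496[EX]; j=1 S=121.6600 intr=26.8200 cont=27.1161 V=27.1161[hold]; j=2 S=140.2549 intr=8.2251 cont=12.9326 V=12.9326[hold]  S*(2)=105.5304
k=1: j=0 S=113.3086 intr=35.1714 cont=35.0206 V=35.1714[EX]; j=1 S=130.6270 intr=17.8530 cont=20.0362 V=20.0362[hold]  S*(1)=113.3086
k=0: j=0 S=121.6600 intr=26.8200 cont=27.6039 V=27.6039[hold]  S*(0)=-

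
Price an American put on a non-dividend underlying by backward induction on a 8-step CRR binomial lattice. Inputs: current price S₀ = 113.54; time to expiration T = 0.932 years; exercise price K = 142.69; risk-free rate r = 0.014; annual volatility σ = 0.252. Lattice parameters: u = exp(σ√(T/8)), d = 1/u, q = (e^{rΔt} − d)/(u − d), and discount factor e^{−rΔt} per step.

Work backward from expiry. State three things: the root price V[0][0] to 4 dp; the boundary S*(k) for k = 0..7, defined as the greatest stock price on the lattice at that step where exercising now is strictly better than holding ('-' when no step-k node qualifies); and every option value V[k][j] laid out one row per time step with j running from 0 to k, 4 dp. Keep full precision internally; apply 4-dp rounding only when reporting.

price = 31.1631
boundary = - - 95.5959 87.7171 95.5959 104.1823 113.5400 123.7382
tree:
31.1631
38.8849 23.1653
47.0941 30.4016 15.6501
54.9729 38.5463 21.9576 9.0844
62.2024 47.0941 29.7066 13.9006 4.0615
68.8360 54.9729 38.5077 20.5716 6.9477 1.0469
74.9228 62.2024 47.0941 29.1500 11.6396 2.0480 0.0000
80.5080 68.8360 54.9729 38.5077 18.9518 4.0064 0.0000 0.0000
85.6329 74.9228 62.2024 47.0941 29.1500 7.8376 0.0000 0.0000 0.0000

params: Δt=0.11650 u=1.08982 d=0.91758 q=0.48799 e^(-rΔt)=0.99837
t_8 payoffs: 85.6329 74.9228 62.2024 47.0941 29.1500 7.8376 0.0000 0.0000 0.0000
t_7: node(7,0) S=62.1820 payoff=80.5080 vs cont=80.2755 → 80.5080 [stop]  node(7,1) S=73.8540 payoff=68.8360 vs cont=68.6034 → 68.8360 [stop]  node(7,2) S=87.7171 payoff=54.9729 vs cont=54.7404 → 54.9729 [stop]  node(7,3) S=104.1823 payoff=38.5077 vs cont=38.2752 → 38.5077 [stop]  node(7,4) S=123.7382 payoff=18.9518 vs cont=18.7193 → 18.9518 [stop]  node(7,5) S=146.9649 payoff=0.0000 vs cont=4.0064 → 4.0064 [wait]  node(7,6) S=174.5515 payoff=0.0000 vs cont=0.0000 → 0.0000 [wait]  node(7,7) S=207.3162 payoff=0.0000 vs cont=0.0000 → 0.0000 [wait]  ⇒ S*(7)=123.7382
t_6: node(6,0) S=67.7672 payoff=74.9228 vs cont=74.6903 → 74.9228 [stop]  node(6,1) S=80.4876 payoff=62.2024 vs cont=61.9698 → 62.2024 [stop]  node(6,2) S=95.5959 payoff=47.0941 vs cont=46.8616 → 47.0941 [stop]  node(6,3) S=113.5400 payoff=29.1500 vs cont=28.9175 → 29.1500 [stop]  node(6,4) S=134.8524 payoff=7.8376 vs cont=11.6396 → 11.6396 [wait]  node(6,5) S=160.1654 payoff=0.0000 vs cont=2.0480 → 2.0480 [wait]  node(6,6) S=190.2297 payoff=0.0000 vs cont=0.0000 → 0.0000 [wait]  ⇒ S*(6)=113.5400
t_5: node(5,0) S=73.8540 payoff=68.8360 vs cont=68.6034 → 68.8360 [stop]  node(5,1) S=87.7171 payoff=54.9729 vs cont=54.7404 → 54.9729 [stop]  node(5,2) S=104.1823 payoff=38.5077 vs cont=38.2752 → 38.5077 [stop]  node(5,3) S=123.7382 payoff=18.9518 vs cont=20.5716 → 20.5716 [wait]  node(5,4) S=146.9649 payoff=0.0000 vs cont=6.9477 → 6.9477 [wait]  node(5,5) S=174.5515 payoff=0.0000 vs cont=1.0469 → 1.0469 [wait]  ⇒ S*(5)=104.1823
t_4: node(4,0) S=80.4876 payoff=62.2024 vs cont=61.9698 → 62.2024 [stop]  node(4,1) S=95.5959 payoff=47.0941 vs cont=46.8616 → 47.0941 [stop]  node(4,2) S=113.5400 payoff=29.1500 vs cont=29.7066 → 29.7066 [wait]  node(4,3) S=134.8524 payoff=7.8376 vs cont=13.9006 → 13.9006 [wait]  node(4,4) S=160.1654 payoff=0.0000 vs cont=4.0615 → 4.0615 [wait]  ⇒ S*(4)=95.5959
t_3: node(3,0) S=87.7171 payoff=54.9729 vs cont=54.7404 → 54.9729 [stop]  node(3,1) S=104.1823 payoff=38.5077 vs cont=38.5463 → 38.5463 [wait]  node(3,2) S=123.7382 payoff=18.9518 vs cont=21.9576 → 21.9576 [wait]  node(3,3) S=146.9649 payoff=0.0000 vs cont=9.0844 → 9.0844 [wait]  ⇒ S*(3)=87.7171
t_2: node(2,0) S=95.5959 payoff=47.0941 vs cont=46.8804 → 47.0941 [stop]  node(2,1) S=113.5400 payoff=29.1500 vs cont=30.4016 → 30.4016 [wait]  node(2,2) S=134.8524 payoff=7.8376 vs cont=15.6501 → 15.6501 [wait]  ⇒ S*(2)=95.5959
t_1: node(1,0) S=104.1823 payoff=38.5077 vs cont=38.8849 → 38.8849 [wait]  node(1,1) S=123.7382 payoff=18.9518 vs cont=23.1653 → 23.1653 [wait]  ⇒ S*(1)=-
t_0: node(0,0) S=113.5400 payoff=29.1500 vs cont=31.1631 → 31.1631 [wait]  ⇒ S*(0)=-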